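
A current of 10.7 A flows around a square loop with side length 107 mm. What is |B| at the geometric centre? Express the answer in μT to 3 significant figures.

Each side is a finite straight segment at perpendicular distance d = a/(2 tan(π/4)) = 0.0535 m from the centre, with end-angles ±π/4.
One side contributes B₁ = (μ₀I/4πd)·2 sin(π/4) = 2.83×10⁻⁵ T.
All 4 sides add in the same direction: B = 4 × 2.83×10⁻⁵ = 1.13×10⁻⁴ T.

B ≈ 113 μT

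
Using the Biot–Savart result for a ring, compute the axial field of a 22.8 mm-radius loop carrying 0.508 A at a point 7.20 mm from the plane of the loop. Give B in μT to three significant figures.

B ≈ 12.1 μT

On the axis of a circular loop, B = μ₀IR² / [2(R²+z²)^(3/2)].
R² + z² = (0.0228)² + (0.0072)² = 0.0005717 m², and (R²+z²)^(3/2) = 1.37×10⁻⁵ m³.
B = (4π×10⁻⁷ × 0.508 × 0.0005198) / (2 × 1.37×10⁻⁵) = 1.21×10⁻⁵ T.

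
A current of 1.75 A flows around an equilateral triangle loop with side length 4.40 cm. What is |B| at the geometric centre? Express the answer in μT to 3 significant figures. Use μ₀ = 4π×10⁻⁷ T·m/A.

B ≈ 71.6 μT

Each side is a finite straight segment at perpendicular distance d = a/(2 tan(π/3)) = 0.0127 m from the centre, with end-angles ±π/3.
One side contributes B₁ = (μ₀I/4πd)·2 sin(π/3) = 2.39×10⁻⁵ T.
All 3 sides add in the same direction: B = 3 × 2.39×10⁻⁵ = 7.16×10⁻⁵ T.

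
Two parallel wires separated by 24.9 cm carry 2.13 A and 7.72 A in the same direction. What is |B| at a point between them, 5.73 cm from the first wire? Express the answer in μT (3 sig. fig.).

B ≈ 0.620 μT

Each long wire gives B = μ₀I/(2πd). Distances are d₁ = 0.0573 m and d₂ = 0.1917 m.
B₁ = 7.43×10⁻⁶ T, B₂ = 8.05×10⁻⁶ T.
Between parallel currents the two contributions point in opposite directions, so they subtract. B = |B₁ − B₂| = |7.43×10⁻⁶ − 8.05×10⁻⁶| = 6.20×10⁻⁷ T.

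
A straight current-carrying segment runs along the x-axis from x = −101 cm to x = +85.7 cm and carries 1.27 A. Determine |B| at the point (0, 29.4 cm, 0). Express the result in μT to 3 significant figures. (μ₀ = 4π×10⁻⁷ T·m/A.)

For a finite straight segment, B = (μ₀I/4πd)(sinθ₁ + sinθ₂), where θ₁, θ₂ are the angles from the perpendicular to each end.
The perpendicular distance is d = 0.294 m; the end-offsets along the wire are a = 1.01 m and b = 0.857 m.
sinθ₁ = 1.01/√(1.01²+0.294²) = 0.9601; sinθ₂ = 0.857/√(0.857²+0.294²) = 0.9459.
B = (4π×10⁻⁷ × 1.27) / (4π × 0.294) × (0.9601 + 0.9459) = 8.23×10⁻⁷ T.

B ≈ 0.823 μT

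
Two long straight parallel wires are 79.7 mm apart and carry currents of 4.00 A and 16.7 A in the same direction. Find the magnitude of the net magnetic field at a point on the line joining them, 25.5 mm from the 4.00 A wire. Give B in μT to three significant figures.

Each long wire gives B = μ₀I/(2πd). Distances are d₁ = 0.0255 m and d₂ = 0.0542 m.
B₁ = 3.14×10⁻⁵ T, B₂ = 6.16×10⁻⁵ T.
Between parallel currents the two contributions point in opposite directions, so they subtract. B = |B₁ − B₂| = |3.14×10⁻⁵ − 6.16×10⁻⁵| = 3.03×10⁻⁵ T.

B ≈ 30.3 μT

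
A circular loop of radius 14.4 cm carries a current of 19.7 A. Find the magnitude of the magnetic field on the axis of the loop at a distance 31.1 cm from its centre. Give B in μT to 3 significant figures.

On the axis of a circular loop, B = μ₀IR² / [2(R²+z²)^(3/2)].
R² + z² = (0.144)² + (0.311)² = 0.1175 m², and (R²+z²)^(3/2) = 4.03×10⁻² m³.
B = (4π×10⁻⁷ × 19.7 × 0.02074) / (2 × 4.03×10⁻²) = 6.38×10⁻⁶ T.

B ≈ 6.38 μT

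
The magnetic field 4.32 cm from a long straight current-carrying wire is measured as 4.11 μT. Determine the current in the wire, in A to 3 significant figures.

For a long straight wire B = μ₀I/(2πd), so I = 2πdB/μ₀.
I = 2π × 0.0432 × 4.11×10⁻⁶ / (4π×10⁻⁷) = 0.888 A.

I ≈ 0.888 A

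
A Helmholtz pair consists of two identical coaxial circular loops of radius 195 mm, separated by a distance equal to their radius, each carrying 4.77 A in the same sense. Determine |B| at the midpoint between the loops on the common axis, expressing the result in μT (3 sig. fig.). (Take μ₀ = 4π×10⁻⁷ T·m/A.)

Each loop contributes B = μ₀IR²/[2(R²+z²)^(3/2)] on the axis, with z measured from that loop.
Loop 1 (z = 0.0975 m): B₁ = 1.10×10⁻⁵ T. Loop 2 (z = 0.0975 m): B₂ = 1.10×10⁻⁵ T.
The fields add: B = B₁ + B₂ = 2.20×10⁻⁵ T.

B ≈ 22.0 μT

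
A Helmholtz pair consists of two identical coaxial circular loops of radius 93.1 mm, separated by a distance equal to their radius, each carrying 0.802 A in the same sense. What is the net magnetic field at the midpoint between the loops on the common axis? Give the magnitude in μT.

B ≈ 7.75 μT

Each loop contributes B = μ₀IR²/[2(R²+z²)^(3/2)] on the axis, with z measured from that loop.
Loop 1 (z = 0.04655 m): B₁ = 3.87×10⁻⁶ T. Loop 2 (z = 0.04655 m): B₂ = 3.87×10⁻⁶ T.
The fields add: B = B₁ + B₂ = 7.75×10⁻⁶ T.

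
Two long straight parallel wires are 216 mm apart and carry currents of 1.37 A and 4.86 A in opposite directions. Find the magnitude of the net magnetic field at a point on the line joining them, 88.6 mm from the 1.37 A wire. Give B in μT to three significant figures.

B ≈ 10.7 μT

Each long wire gives B = μ₀I/(2πd). Distances are d₁ = 0.0886 m and d₂ = 0.1274 m.
B₁ = 3.09×10⁻⁶ T, B₂ = 7.63×10⁻⁶ T.
Between antiparallel currents both contributions point the same way, so they add. B = B₁ + B₂ = 3.09×10⁻⁶ + 7.63×10⁻⁶ = 1.07×10⁻⁵ T.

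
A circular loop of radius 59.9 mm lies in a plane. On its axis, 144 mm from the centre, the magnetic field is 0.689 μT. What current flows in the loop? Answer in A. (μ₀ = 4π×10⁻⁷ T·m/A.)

On the axis of a loop, B = μ₀IR²/[2(R²+z²)^(3/2)], so I = 2B(R²+z²)^(3/2)/(μ₀R²).
R² + z² = 0.003588 + 0.02074 = 0.02432 m²; raised to 3/2 gives 3.79×10⁻³ m³.
I = 2 × 6.89×10⁻⁷ × 3.79×10⁻³ / (1.26×10⁻⁶ × 0.003588) = 1.16 A.

I ≈ 1.16 A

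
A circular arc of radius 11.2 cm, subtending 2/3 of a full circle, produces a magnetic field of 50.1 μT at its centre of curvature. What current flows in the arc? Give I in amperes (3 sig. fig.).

For a circular arc, B = μ₀Iφ/(4πR) with φ in radians; here φ = 4.189 rad.
So I = 4πRB/(μ₀φ) = 4π × 0.112 × 5.01×10⁻⁵ / (4π×10⁻⁷ × 4.189) = 13.4 A.

I ≈ 13.4 A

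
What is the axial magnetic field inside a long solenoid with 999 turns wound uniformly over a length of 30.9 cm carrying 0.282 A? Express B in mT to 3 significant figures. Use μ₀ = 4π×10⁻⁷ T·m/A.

B ≈ 1.15 mT

Inside a long solenoid, B = μ₀nI with n = 3233 turns/m.
B = 4π×10⁻⁷ × 3233 × 0.282 = 1.15×10⁻³ T.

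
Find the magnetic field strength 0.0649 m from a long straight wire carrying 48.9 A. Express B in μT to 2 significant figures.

For an infinitely long straight wire, B = μ₀I/(2πd).
B = (4π×10⁻⁷ × 48.9) / (2π × 0.0649) = 1.51×10⁻⁴ T.

B ≈ 150 μT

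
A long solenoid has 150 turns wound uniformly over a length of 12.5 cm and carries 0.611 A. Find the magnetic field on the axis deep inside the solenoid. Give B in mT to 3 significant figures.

Inside a long solenoid, B = μ₀nI with n = 1200 turns/m.
B = 4π×10⁻⁷ × 1200 × 0.611 = 9.21×10⁻⁴ T.

B ≈ 0.921 mT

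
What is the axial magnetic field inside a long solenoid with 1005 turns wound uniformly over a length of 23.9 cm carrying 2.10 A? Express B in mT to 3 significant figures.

Inside a long solenoid, B = μ₀nI with n = 4205 turns/m.
B = 4π×10⁻⁷ × 4205 × 2.10 = 1.11×10⁻² T.

B ≈ 11.1 mT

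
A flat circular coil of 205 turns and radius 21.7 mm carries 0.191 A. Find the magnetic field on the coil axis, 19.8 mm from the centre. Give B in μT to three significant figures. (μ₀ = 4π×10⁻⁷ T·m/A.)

For an N-turn flat coil, B = Nμ₀IR²/[2(R²+z²)^(3/2)] with R = 0.0217 m, z = 0.0198 m.
B = 205 × 2.23×10⁻⁶ T = 4.57×10⁻⁴ T.

B ≈ 457 μT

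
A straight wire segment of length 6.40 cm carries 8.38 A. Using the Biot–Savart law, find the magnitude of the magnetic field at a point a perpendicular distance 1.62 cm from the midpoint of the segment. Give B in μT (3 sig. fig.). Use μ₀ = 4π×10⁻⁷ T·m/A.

For a finite straight segment, B = (μ₀I/4πd)(sinθ₁ + sinθ₂), where θ₁, θ₂ are the angles from the perpendicular to each end.
The perpendicular from the point meets the wire at its midpoint, so each end is L/2 = 0.032 m away along the wire.
sinθ₁ = 0.032/√(0.032²+0.0162²) = 0.8922; sinθ₂ = 0.032/√(0.032²+0.0162²) = 0.8922.
B = (4π×10⁻⁷ × 8.38) / (4π × 0.0162) × (0.8922 + 0.8922) = 9.23×10⁻⁵ T.

B ≈ 92.3 μT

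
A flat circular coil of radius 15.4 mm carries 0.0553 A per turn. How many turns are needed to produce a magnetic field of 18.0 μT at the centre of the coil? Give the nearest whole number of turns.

N = 8

For an N-turn coil, B = Nμ₀I/(2R). A single turn gives B₁ = 2.26×10⁻⁶ T with R = 0.0154 m.
N = B/B₁ = 1.80×10⁻⁵ / 2.26×10⁻⁶ = 7.98.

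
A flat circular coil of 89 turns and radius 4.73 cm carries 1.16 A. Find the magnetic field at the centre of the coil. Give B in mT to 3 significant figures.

B ≈ 1.37 mT

For an N-turn flat coil, B = Nμ₀I/(2R) with R = 0.0473 m.
B = 89 × 1.54×10⁻⁵ T = 1.37×10⁻³ T.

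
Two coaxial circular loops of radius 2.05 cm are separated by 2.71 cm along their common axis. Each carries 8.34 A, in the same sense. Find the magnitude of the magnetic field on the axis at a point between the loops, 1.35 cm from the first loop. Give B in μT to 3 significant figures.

B ≈ 297 μT

Each loop contributes B = μ₀IR²/[2(R²+z²)^(3/2)] on the axis, with z measured from that loop.
Loop 1 (z = 0.0135 m): B₁ = 1.49×10⁻⁴ T. Loop 2 (z = 0.0136 m): B₂ = 1.48×10⁻⁴ T.
The fields add: B = B₁ + B₂ = 2.97×10⁻⁴ T.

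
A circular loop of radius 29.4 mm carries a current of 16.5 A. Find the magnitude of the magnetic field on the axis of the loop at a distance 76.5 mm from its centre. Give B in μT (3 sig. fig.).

On the axis of a circular loop, B = μ₀IR² / [2(R²+z²)^(3/2)].
R² + z² = (0.0294)² + (0.0765)² = 0.006717 m², and (R²+z²)^(3/2) = 5.50×10⁻⁴ m³.
B = (4π×10⁻⁷ × 16.5 × 0.0008644) / (2 × 5.50×10⁻⁴) = 1.63×10⁻⁵ T.

B ≈ 16.3 μT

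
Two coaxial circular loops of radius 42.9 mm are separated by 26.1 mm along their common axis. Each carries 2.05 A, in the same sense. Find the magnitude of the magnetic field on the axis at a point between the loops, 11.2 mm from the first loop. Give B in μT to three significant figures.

Each loop contributes B = μ₀IR²/[2(R²+z²)^(3/2)] on the axis, with z measured from that loop.
Loop 1 (z = 0.0112 m): B₁ = 2.72×10⁻⁵ T. Loop 2 (z = 0.0149 m): B₂ = 2.53×10⁻⁵ T.
The fields add: B = B₁ + B₂ = 5.25×10⁻⁵ T.

B ≈ 52.5 μT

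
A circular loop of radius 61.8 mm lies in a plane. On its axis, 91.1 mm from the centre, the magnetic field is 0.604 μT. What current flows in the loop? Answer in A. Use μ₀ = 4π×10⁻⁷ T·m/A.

I ≈ 0.336 A

On the axis of a loop, B = μ₀IR²/[2(R²+z²)^(3/2)], so I = 2B(R²+z²)^(3/2)/(μ₀R²).
R² + z² = 0.003819 + 0.008299 = 0.01212 m²; raised to 3/2 gives 1.33×10⁻³ m³.
I = 2 × 6.04×10⁻⁷ × 1.33×10⁻³ / (1.26×10⁻⁶ × 0.003819) = 0.336 A.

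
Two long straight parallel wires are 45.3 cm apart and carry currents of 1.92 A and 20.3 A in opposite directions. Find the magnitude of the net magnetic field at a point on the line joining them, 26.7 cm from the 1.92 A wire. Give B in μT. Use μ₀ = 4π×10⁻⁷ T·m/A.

Each long wire gives B = μ₀I/(2πd). Distances are d₁ = 0.267 m and d₂ = 0.186 m.
B₁ = 1.44×10⁻⁶ T, B₂ = 2.18×10⁻⁵ T.
Between antiparallel currents both contributions point the same way, so they add. B = B₁ + B₂ = 1.44×10⁻⁶ + 2.18×10⁻⁵ = 2.33×10⁻⁵ T.

B ≈ 23.3 μT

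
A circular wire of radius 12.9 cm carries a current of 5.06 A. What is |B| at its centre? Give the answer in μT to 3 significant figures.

At the centre of a circular loop the Biot–Savart law gives B = μ₀I/(2R).
B = (4π×10⁻⁷ × 5.06) / (2 × 0.129) = 2.46×10⁻⁵ T.

B ≈ 24.6 μT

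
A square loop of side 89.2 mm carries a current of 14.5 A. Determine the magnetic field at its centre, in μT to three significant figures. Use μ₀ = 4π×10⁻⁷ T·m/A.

Each side is a finite straight segment at perpendicular distance d = a/(2 tan(π/4)) = 0.0446 m from the centre, with end-angles ±π/4.
One side contributes B₁ = (μ₀I/4πd)·2 sin(π/4) = 4.60×10⁻⁵ T.
All 4 sides add in the same direction: B = 4 × 4.60×10⁻⁵ = 1.84×10⁻⁴ T.

B ≈ 184 μT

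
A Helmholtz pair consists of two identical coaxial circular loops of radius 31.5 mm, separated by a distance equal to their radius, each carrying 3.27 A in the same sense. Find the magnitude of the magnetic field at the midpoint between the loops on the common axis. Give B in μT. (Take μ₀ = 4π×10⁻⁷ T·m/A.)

B ≈ 93.3 μT

Each loop contributes B = μ₀IR²/[2(R²+z²)^(3/2)] on the axis, with z measured from that loop.
Loop 1 (z = 0.01575 m): B₁ = 4.67×10⁻⁵ T. Loop 2 (z = 0.01575 m): B₂ = 4.67×10⁻⁵ T.
The fields add: B = B₁ + B₂ = 9.33×10⁻⁵ T.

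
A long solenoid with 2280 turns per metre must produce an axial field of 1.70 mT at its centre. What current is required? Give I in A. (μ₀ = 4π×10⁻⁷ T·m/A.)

Inside a long solenoid B = μ₀nI with n = 2280 m⁻¹, so I = B/(μ₀n).
I = 1.70×10⁻³ / (4π×10⁻⁷ × 2280) = 0.593 A.

I ≈ 0.593 A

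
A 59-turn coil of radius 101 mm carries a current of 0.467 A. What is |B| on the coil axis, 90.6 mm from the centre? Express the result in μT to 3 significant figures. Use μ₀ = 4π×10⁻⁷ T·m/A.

B ≈ 70.7 μT

For an N-turn flat coil, B = Nμ₀IR²/[2(R²+z²)^(3/2)] with R = 0.101 m, z = 0.0906 m.
B = 59 × 1.20×10⁻⁶ T = 7.07×10⁻⁵ T.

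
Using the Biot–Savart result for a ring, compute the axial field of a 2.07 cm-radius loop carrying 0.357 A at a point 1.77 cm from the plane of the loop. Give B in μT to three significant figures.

On the axis of a circular loop, B = μ₀IR² / [2(R²+z²)^(3/2)].
R² + z² = (0.0207)² + (0.0177)² = 0.0007418 m², and (R²+z²)^(3/2) = 2.02×10⁻⁵ m³.
B = (4π×10⁻⁷ × 0.357 × 0.0004285) / (2 × 2.02×10⁻⁵) = 4.76×10⁻⁶ T.

B ≈ 4.76 μT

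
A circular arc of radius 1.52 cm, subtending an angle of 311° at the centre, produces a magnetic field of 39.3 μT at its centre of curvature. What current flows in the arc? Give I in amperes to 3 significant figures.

For a circular arc, B = μ₀Iφ/(4πR) with φ in radians; here φ = 5.428 rad.
So I = 4πRB/(μ₀φ) = 4π × 0.0152 × 3.93×10⁻⁵ / (4π×10⁻⁷ × 5.428) = 1.10 A.

I ≈ 1.10 A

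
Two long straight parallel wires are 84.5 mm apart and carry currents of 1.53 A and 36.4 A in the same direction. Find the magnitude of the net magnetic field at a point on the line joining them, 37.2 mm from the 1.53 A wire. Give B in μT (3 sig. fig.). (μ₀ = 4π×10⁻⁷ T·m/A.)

B ≈ 146 μT

Each long wire gives B = μ₀I/(2πd). Distances are d₁ = 0.0372 m and d₂ = 0.0473 m.
B₁ = 8.23×10⁻⁶ T, B₂ = 1.54×10⁻⁴ T.
Between parallel currents the two contributions point in opposite directions, so they subtract. B = |B₁ − B₂| = |8.23×10⁻⁶ − 1.54×10⁻⁴| = 1.46×10⁻⁴ T.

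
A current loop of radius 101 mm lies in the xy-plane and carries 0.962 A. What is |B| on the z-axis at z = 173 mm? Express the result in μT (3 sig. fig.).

B ≈ 0.767 μT

On the axis of a circular loop, B = μ₀IR² / [2(R²+z²)^(3/2)].
R² + z² = (0.101)² + (0.173)² = 0.04013 m², and (R²+z²)^(3/2) = 8.04×10⁻³ m³.
B = (4π×10⁻⁷ × 0.962 × 0.0102) / (2 × 8.04×10⁻³) = 7.67×10⁻⁷ T.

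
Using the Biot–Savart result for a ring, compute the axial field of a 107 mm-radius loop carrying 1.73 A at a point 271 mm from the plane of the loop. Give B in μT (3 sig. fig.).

B ≈ 0.503 μT

On the axis of a circular loop, B = μ₀IR² / [2(R²+z²)^(3/2)].
R² + z² = (0.107)² + (0.271)² = 0.08489 m², and (R²+z²)^(3/2) = 2.47×10⁻² m³.
B = (4π×10⁻⁷ × 1.73 × 0.01145) / (2 × 2.47×10⁻²) = 5.03×10⁻⁷ T.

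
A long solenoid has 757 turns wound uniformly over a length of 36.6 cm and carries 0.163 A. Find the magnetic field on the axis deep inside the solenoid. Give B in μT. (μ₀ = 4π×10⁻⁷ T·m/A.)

B ≈ 424 μT

Inside a long solenoid, B = μ₀nI with n = 2068 turns/m.
B = 4π×10⁻⁷ × 2068 × 0.163 = 4.24×10⁻⁴ T.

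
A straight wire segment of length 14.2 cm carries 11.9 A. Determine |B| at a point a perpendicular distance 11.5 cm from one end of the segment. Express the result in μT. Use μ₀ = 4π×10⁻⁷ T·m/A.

For a finite straight segment, B = (μ₀I/4πd)(sinθ₁ + sinθ₂), where θ₁, θ₂ are the angles from the perpendicular to each end.
The perpendicular foot is at one end, so the two end-offsets along the wire are 0 and L = 0.142 m.
sinθ₁ = 0/√(0²+0.115²) = 0.0000; sinθ₂ = 0.142/√(0.142²+0.115²) = 0.7771.
B = (4π×10⁻⁷ × 11.9) / (4π × 0.115) × (0.0000 + 0.7771) = 8.04×10⁻⁶ T.

B ≈ 8.04 μT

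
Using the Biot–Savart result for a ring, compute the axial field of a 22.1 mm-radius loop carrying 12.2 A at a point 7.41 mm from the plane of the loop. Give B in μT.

On the axis of a circular loop, B = μ₀IR² / [2(R²+z²)^(3/2)].
R² + z² = (0.0221)² + (0.00741)² = 0.0005433 m², and (R²+z²)^(3/2) = 1.27×10⁻⁵ m³.
B = (4π×10⁻⁷ × 12.2 × 0.0004884) / (2 × 1.27×10⁻⁵) = 2.96×10⁻⁴ T.

B ≈ 296 μT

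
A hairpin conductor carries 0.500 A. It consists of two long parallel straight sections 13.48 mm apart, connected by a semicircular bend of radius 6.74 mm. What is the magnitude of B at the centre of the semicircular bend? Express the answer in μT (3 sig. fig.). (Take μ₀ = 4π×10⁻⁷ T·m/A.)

B ≈ 38.1 μT

The semicircular arc contributes B_arc = μ₀I·π/(4πR) = μ₀I/(4R) = 2.33×10⁻⁵ T.
Each semi-infinite lead is at perpendicular distance R = 0.00674 m from the centre, with the perpendicular foot at its near end, so it contributes μ₀I/(4πR); both point the same way, together 1.48×10⁻⁵ T.
Arc and leads all point the same direction: B = 2.33×10⁻⁵ + 1.48×10⁻⁵ = 3.81×10⁻⁵ T.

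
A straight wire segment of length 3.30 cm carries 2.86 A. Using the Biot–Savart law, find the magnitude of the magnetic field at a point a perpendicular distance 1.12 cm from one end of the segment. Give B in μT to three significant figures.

B ≈ 24.2 μT

For a finite straight segment, B = (μ₀I/4πd)(sinθ₁ + sinθ₂), where θ₁, θ₂ are the angles from the perpendicular to each end.
The perpendicular foot is at one end, so the two end-offsets along the wire are 0 and L = 0.033 m.
sinθ₁ = 0/√(0²+0.0112²) = 0.0000; sinθ₂ = 0.033/√(0.033²+0.0112²) = 0.9469.
B = (4π×10⁻⁷ × 2.86) / (4π × 0.0112) × (0.0000 + 0.9469) = 2.42×10⁻⁵ T.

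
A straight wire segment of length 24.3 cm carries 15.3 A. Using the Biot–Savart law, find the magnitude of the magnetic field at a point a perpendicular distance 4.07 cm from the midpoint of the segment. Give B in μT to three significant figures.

For a finite straight segment, B = (μ₀I/4πd)(sinθ₁ + sinθ₂), where θ₁, θ₂ are the angles from the perpendicular to each end.
The perpendicular from the point meets the wire at its midpoint, so each end is L/2 = 0.1215 m away along the wire.
sinθ₁ = 0.1215/√(0.1215²+0.0407²) = 0.9482; sinθ₂ = 0.1215/√(0.1215²+0.0407²) = 0.9482.
B = (4π×10⁻⁷ × 15.3) / (4π × 0.0407) × (0.9482 + 0.9482) = 7.13×10⁻⁵ T.

B ≈ 71.3 μT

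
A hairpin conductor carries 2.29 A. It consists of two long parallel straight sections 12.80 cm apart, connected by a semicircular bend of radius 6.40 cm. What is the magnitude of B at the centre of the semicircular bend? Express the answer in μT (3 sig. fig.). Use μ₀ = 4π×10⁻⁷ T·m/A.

B ≈ 18.4 μT

The semicircular arc contributes B_arc = μ₀I·π/(4πR) = μ₀I/(4R) = 1.12×10⁻⁵ T.
Each semi-infinite lead is at perpendicular distance R = 0.064 m from the centre, with the perpendicular foot at its near end, so it contributes μ₀I/(4πR); both point the same way, together 7.16×10⁻⁶ T.
Arc and leads all point the same direction: B = 1.12×10⁻⁵ + 7.16×10⁻⁶ = 1.84×10⁻⁵ T.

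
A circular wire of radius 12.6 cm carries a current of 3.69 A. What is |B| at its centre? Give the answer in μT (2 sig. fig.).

At the centre of a circular loop the Biot–Savart law gives B = μ₀I/(2R).
B = (4π×10⁻⁷ × 3.69) / (2 × 0.126) = 1.84×10⁻⁵ T.

B ≈ 18 μT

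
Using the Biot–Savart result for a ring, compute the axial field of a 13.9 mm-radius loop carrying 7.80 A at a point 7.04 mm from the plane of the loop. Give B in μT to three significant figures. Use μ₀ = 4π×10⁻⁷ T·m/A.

B ≈ 250 μT

On the axis of a circular loop, B = μ₀IR² / [2(R²+z²)^(3/2)].
R² + z² = (0.0139)² + (0.00704)² = 0.0002428 m², and (R²+z²)^(3/2) = 3.78×10⁻⁶ m³.
B = (4π×10⁻⁷ × 7.80 × 0.0001932) / (2 × 3.78×10⁻⁶) = 2.50×10⁻⁴ T.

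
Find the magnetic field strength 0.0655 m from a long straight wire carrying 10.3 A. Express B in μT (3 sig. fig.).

For an infinitely long straight wire, B = μ₀I/(2πd).
B = (4π×10⁻⁷ × 10.3) / (2π × 0.0655) = 3.15×10⁻⁵ T.

B ≈ 31.5 μT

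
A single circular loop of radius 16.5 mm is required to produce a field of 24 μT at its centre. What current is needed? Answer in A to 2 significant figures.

I ≈ 0.63 A

At the centre of a circular loop B = μ₀I/(2R), so I = 2RB/μ₀.
With R = 0.0165 m, I = 2 × 0.0165 × 2.40×10⁻⁵ / (4π×10⁻⁷) = 0.630 A.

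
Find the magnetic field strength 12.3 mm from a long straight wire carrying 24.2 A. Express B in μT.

For an infinitely long straight wire, B = μ₀I/(2πd).
B = (4π×10⁻⁷ × 24.2) / (2π × 0.0123) = 3.93×10⁻⁴ T.

B ≈ 393 μT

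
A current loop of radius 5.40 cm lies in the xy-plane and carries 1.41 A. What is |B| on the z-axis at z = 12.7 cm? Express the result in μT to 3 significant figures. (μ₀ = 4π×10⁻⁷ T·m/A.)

B ≈ 0.983 μT

On the axis of a circular loop, B = μ₀IR² / [2(R²+z²)^(3/2)].
R² + z² = (0.054)² + (0.127)² = 0.01905 m², and (R²+z²)^(3/2) = 2.63×10⁻³ m³.
B = (4π×10⁻⁷ × 1.41 × 0.002916) / (2 × 2.63×10⁻³) = 9.83×10⁻⁷ T.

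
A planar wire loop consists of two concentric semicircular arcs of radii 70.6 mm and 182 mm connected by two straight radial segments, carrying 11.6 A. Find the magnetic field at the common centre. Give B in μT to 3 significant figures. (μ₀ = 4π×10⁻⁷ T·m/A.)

The radial connectors point toward the centre, so dl × r̂ = 0 and they contribute nothing.
Each semicircle gives μ₀I/(4R): inner arc 5.16×10⁻⁵ T, outer arc 2.00×10⁻⁵ T.
The two arcs carry current in opposite angular senses, so their fields oppose: B = |5.16×10⁻⁵ − 2.00×10⁻⁵| = 3.16×10⁻⁵ T.

B ≈ 31.6 μT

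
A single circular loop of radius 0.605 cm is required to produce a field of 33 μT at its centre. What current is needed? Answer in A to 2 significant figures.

I ≈ 0.32 A

At the centre of a circular loop B = μ₀I/(2R), so I = 2RB/μ₀.
With R = 0.00605 m, I = 2 × 0.00605 × 3.30×10⁻⁵ / (4π×10⁻⁷) = 0.318 A.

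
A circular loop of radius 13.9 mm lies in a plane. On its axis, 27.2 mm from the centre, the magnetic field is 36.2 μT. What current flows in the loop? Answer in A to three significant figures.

I ≈ 8.50 A

On the axis of a loop, B = μ₀IR²/[2(R²+z²)^(3/2)], so I = 2B(R²+z²)^(3/2)/(μ₀R²).
R² + z² = 0.0001932 + 0.0007398 = 0.000933 m²; raised to 3/2 gives 2.85×10⁻⁵ m³.
I = 2 × 3.62×10⁻⁵ × 2.85×10⁻⁵ / (1.26×10⁻⁶ × 0.0001932) = 8.50 A.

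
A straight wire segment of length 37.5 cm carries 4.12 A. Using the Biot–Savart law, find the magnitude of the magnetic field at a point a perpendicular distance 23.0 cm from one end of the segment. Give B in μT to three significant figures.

For a finite straight segment, B = (μ₀I/4πd)(sinθ₁ + sinθ₂), where θ₁, θ₂ are the angles from the perpendicular to each end.
The perpendicular foot is at one end, so the two end-offsets along the wire are 0 and L = 0.375 m.
sinθ₁ = 0/√(0²+0.23²) = 0.0000; sinθ₂ = 0.375/√(0.375²+0.23²) = 0.8524.
B = (4π×10⁻⁷ × 4.12) / (4π × 0.23) × (0.0000 + 0.8524) = 1.53×10⁻⁶ T.

B ≈ 1.53 μT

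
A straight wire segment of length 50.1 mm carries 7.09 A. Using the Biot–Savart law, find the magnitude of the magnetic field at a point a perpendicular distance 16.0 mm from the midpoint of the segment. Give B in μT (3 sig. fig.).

For a finite straight segment, B = (μ₀I/4πd)(sinθ₁ + sinθ₂), where θ₁, θ₂ are the angles from the perpendicular to each end.
The perpendicular from the point meets the wire at its midpoint, so each end is L/2 = 0.02505 m away along the wire.
sinθ₁ = 0.02505/√(0.02505²+0.016²) = 0.8428; sinθ₂ = 0.02505/√(0.02505²+0.016²) = 0.8428.
B = (4π×10⁻⁷ × 7.09) / (4π × 0.016) × (0.8428 + 0.8428) = 7.47×10⁻⁵ T.

B ≈ 74.7 μT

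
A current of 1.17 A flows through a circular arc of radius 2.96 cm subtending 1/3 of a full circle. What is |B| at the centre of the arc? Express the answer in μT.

B ≈ 8.28 μT

The Biot–Savart field of a circular arc at its centre is B = μ₀Iφ/(4πR), with φ = 2.094 rad.
B = (4π×10⁻⁷ × 1.17 × 2.094) / (4π × 0.0296) = 8.28×10⁻⁶ T.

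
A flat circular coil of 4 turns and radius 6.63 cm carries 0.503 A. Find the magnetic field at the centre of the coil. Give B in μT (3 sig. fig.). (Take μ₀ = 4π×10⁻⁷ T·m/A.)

For an N-turn flat coil, B = Nμ₀I/(2R) with R = 0.0663 m.
B = 4 × 4.77×10⁻⁶ T = 1.91×10⁻⁵ T.

B ≈ 19.1 μT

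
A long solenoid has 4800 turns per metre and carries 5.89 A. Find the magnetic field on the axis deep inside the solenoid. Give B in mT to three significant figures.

B ≈ 35.5 mT

Inside a long solenoid, B = μ₀nI with n = 4800 turns/m.
B = 4π×10⁻⁷ × 4800 × 5.89 = 3.55×10⁻² T.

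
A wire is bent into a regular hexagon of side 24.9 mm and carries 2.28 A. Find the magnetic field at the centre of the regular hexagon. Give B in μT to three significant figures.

Each side is a finite straight segment at perpendicular distance d = a/(2 tan(π/6)) = 0.02156 m from the centre, with end-angles ±π/6.
One side contributes B₁ = (μ₀I/4πd)·2 sin(π/6) = 1.06×10⁻⁵ T.
All 6 sides add in the same direction: B = 6 × 1.06×10⁻⁵ = 6.34×10⁻⁵ T.

B ≈ 63.4 μT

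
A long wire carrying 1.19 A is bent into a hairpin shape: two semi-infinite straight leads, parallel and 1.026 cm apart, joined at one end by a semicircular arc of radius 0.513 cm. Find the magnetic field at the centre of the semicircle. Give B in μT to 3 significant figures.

The semicircular arc contributes B_arc = μ₀I·π/(4πR) = μ₀I/(4R) = 7.29×10⁻⁵ T.
Each semi-infinite lead is at perpendicular distance R = 0.00513 m from the centre, with the perpendicular foot at its near end, so it contributes μ₀I/(4πR); both point the same way, together 4.64×10⁻⁵ T.
Arc and leads all point the same direction: B = 7.29×10⁻⁵ + 4.64×10⁻⁵ = 1.19×10⁻⁴ T.

B ≈ 119 μT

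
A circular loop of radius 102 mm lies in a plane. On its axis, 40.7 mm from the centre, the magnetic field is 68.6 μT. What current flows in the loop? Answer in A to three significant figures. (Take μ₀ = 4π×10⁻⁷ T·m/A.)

On the axis of a loop, B = μ₀IR²/[2(R²+z²)^(3/2)], so I = 2B(R²+z²)^(3/2)/(μ₀R²).
R² + z² = 0.0104 + 0.001656 = 0.01206 m²; raised to 3/2 gives 1.32×10⁻³ m³.
I = 2 × 6.86×10⁻⁵ × 1.32×10⁻³ / (1.26×10⁻⁶ × 0.0104) = 13.9 A.

I ≈ 13.9 A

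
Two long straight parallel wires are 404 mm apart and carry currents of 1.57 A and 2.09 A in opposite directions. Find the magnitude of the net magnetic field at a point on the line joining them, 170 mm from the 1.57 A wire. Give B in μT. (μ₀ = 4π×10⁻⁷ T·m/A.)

B ≈ 3.63 μT

Each long wire gives B = μ₀I/(2πd). Distances are d₁ = 0.17 m and d₂ = 0.234 m.
B₁ = 1.85×10⁻⁶ T, B₂ = 1.79×10⁻⁶ T.
Between antiparallel currents both contributions point the same way, so they add. B = B₁ + B₂ = 1.85×10⁻⁶ + 1.79×10⁻⁶ = 3.63×10⁻⁶ T.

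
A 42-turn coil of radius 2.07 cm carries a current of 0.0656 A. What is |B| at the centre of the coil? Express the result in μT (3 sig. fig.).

B ≈ 83.6 μT

For an N-turn flat coil, B = Nμ₀I/(2R) with R = 0.0207 m.
B = 42 × 1.99×10⁻⁶ T = 8.36×10⁻⁵ T.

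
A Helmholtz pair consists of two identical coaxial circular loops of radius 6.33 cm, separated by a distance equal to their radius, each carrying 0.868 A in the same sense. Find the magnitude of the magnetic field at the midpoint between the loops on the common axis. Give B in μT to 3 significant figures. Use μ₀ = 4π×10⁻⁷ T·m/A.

Each loop contributes B = μ₀IR²/[2(R²+z²)^(3/2)] on the axis, with z measured from that loop.
Loop 1 (z = 0.03165 m): B₁ = 6.16×10⁻⁶ T. Loop 2 (z = 0.03165 m): B₂ = 6.16×10⁻⁶ T.
The fields add: B = B₁ + B₂ = 1.23×10⁻⁵ T.

B ≈ 12.3 μT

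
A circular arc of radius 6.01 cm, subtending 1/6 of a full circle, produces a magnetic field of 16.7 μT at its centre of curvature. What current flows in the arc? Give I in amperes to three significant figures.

For a circular arc, B = μ₀Iφ/(4πR) with φ in radians; here φ = 1.047 rad.
So I = 4πRB/(μ₀φ) = 4π × 0.0601 × 1.67×10⁻⁵ / (4π×10⁻⁷ × 1.047) = 9.58 A.

I ≈ 9.58 A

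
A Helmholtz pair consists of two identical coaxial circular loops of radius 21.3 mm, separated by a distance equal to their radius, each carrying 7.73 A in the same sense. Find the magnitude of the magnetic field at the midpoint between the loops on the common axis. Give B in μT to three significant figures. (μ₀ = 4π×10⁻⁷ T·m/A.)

Each loop contributes B = μ₀IR²/[2(R²+z²)^(3/2)] on the axis, with z measured from that loop.
Loop 1 (z = 0.01065 m): B₁ = 1.63×10⁻⁴ T. Loop 2 (z = 0.01065 m): B₂ = 1.63×10⁻⁴ T.
The fields add: B = B₁ + B₂ = 3.26×10⁻⁴ T.

B ≈ 326 μT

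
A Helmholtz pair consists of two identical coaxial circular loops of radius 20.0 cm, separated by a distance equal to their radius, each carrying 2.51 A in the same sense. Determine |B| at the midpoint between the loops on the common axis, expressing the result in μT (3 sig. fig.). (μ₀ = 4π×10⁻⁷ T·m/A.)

B ≈ 11.3 μT

Each loop contributes B = μ₀IR²/[2(R²+z²)^(3/2)] on the axis, with z measured from that loop.
Loop 1 (z = 0.1 m): B₁ = 5.64×10⁻⁶ T. Loop 2 (z = 0.1 m): B₂ = 5.64×10⁻⁶ T.
The fields add: B = B₁ + B₂ = 1.13×10⁻⁵ T.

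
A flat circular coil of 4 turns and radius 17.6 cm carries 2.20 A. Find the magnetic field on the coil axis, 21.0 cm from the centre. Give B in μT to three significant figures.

For an N-turn flat coil, B = Nμ₀IR²/[2(R²+z²)^(3/2)] with R = 0.176 m, z = 0.21 m.
B = 4 × 2.08×10⁻⁶ T = 8.33×10⁻⁶ T.

B ≈ 8.33 μT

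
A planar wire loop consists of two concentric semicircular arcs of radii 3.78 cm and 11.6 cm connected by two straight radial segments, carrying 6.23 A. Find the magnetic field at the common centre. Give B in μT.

B ≈ 34.9 μT

The radial connectors point toward the centre, so dl × r̂ = 0 and they contribute nothing.
Each semicircle gives μ₀I/(4R): inner arc 5.18×10⁻⁵ T, outer arc 1.69×10⁻⁵ T.
The two arcs carry current in opposite angular senses, so their fields oppose: B = |5.18×10⁻⁵ − 1.69×10⁻⁵| = 3.49×10⁻⁵ T.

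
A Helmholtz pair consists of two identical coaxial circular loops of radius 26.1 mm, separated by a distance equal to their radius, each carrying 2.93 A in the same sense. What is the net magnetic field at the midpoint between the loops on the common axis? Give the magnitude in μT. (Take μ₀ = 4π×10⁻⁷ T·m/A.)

Each loop contributes B = μ₀IR²/[2(R²+z²)^(3/2)] on the axis, with z measured from that loop.
Loop 1 (z = 0.01305 m): B₁ = 5.05×10⁻⁵ T. Loop 2 (z = 0.01305 m): B₂ = 5.05×10⁻⁵ T.
The fields add: B = B₁ + B₂ = 1.01×10⁻⁴ T.

B ≈ 101 μT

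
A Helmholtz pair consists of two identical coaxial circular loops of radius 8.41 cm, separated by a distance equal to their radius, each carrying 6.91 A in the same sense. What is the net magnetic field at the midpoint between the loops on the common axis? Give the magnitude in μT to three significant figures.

Each loop contributes B = μ₀IR²/[2(R²+z²)^(3/2)] on the axis, with z measured from that loop.
Loop 1 (z = 0.04205 m): B₁ = 3.69×10⁻⁵ T. Loop 2 (z = 0.04205 m): B₂ = 3.69×10⁻⁵ T.
The fields add: B = B₁ + B₂ = 7.39×10⁻⁵ T.

B ≈ 73.9 μT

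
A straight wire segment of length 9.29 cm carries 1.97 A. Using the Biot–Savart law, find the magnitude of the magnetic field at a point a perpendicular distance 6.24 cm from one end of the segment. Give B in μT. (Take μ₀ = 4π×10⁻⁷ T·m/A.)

For a finite straight segment, B = (μ₀I/4πd)(sinθ₁ + sinθ₂), where θ₁, θ₂ are the angles from the perpendicular to each end.
The perpendicular foot is at one end, so the two end-offsets along the wire are 0 and L = 0.0929 m.
sinθ₁ = 0/√(0²+0.0624²) = 0.0000; sinθ₂ = 0.0929/√(0.0929²+0.0624²) = 0.8301.
B = (4π×10⁻⁷ × 1.97) / (4π × 0.0624) × (0.0000 + 0.8301) = 2.62×10⁻⁶ T.

B ≈ 2.62 μT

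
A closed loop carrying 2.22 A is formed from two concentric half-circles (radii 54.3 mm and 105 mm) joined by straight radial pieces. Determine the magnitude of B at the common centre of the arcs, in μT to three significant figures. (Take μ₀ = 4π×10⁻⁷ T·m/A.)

B ≈ 6.20 μT

The radial connectors point toward the centre, so dl × r̂ = 0 and they contribute nothing.
Each semicircle gives μ₀I/(4R): inner arc 1.28×10⁻⁵ T, outer arc 6.64×10⁻⁶ T.
The two arcs carry current in opposite angular senses, so their fields oppose: B = |1.28×10⁻⁵ − 6.64×10⁻⁶| = 6.20×10⁻⁶ T.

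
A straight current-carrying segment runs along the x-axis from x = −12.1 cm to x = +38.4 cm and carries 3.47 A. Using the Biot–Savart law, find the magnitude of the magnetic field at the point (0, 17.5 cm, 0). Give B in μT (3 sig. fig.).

B ≈ 2.93 μT

For a finite straight segment, B = (μ₀I/4πd)(sinθ₁ + sinθ₂), where θ₁, θ₂ are the angles from the perpendicular to each end.
The perpendicular distance is d = 0.175 m; the end-offsets along the wire are a = 0.121 m and b = 0.384 m.
sinθ₁ = 0.121/√(0.121²+0.175²) = 0.5687; sinθ₂ = 0.384/√(0.384²+0.175²) = 0.9100.
B = (4π×10⁻⁷ × 3.47) / (4π × 0.175) × (0.5687 + 0.9100) = 2.93×10⁻⁶ T.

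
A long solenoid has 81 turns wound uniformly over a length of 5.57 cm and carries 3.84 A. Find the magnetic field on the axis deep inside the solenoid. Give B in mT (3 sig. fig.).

Inside a long solenoid, B = μ₀nI with n = 1454 turns/m.
B = 4π×10⁻⁷ × 1454 × 3.84 = 7.02×10⁻³ T.

B ≈ 7.02 mT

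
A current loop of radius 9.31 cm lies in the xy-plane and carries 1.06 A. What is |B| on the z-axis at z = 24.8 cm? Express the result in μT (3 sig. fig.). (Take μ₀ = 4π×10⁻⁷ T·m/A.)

B ≈ 0.311 μT

On the axis of a circular loop, B = μ₀IR² / [2(R²+z²)^(3/2)].
R² + z² = (0.0931)² + (0.248)² = 0.07017 m², and (R²+z²)^(3/2) = 1.86×10⁻² m³.
B = (4π×10⁻⁷ × 1.06 × 0.008668) / (2 × 1.86×10⁻²) = 3.11×10⁻⁷ T.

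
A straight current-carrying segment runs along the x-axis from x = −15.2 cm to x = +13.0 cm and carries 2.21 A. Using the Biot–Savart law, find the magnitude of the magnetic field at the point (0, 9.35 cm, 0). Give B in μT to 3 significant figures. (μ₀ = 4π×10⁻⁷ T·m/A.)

B ≈ 3.93 μT

For a finite straight segment, B = (μ₀I/4πd)(sinθ₁ + sinθ₂), where θ₁, θ₂ are the angles from the perpendicular to each end.
The perpendicular distance is d = 0.0935 m; the end-offsets along the wire are a = 0.152 m and b = 0.13 m.
sinθ₁ = 0.152/√(0.152²+0.0935²) = 0.8518; sinθ₂ = 0.13/√(0.13²+0.0935²) = 0.8118.
B = (4π×10⁻⁷ × 2.21) / (4π × 0.0935) × (0.8518 + 0.8118) = 3.93×10⁻⁶ T.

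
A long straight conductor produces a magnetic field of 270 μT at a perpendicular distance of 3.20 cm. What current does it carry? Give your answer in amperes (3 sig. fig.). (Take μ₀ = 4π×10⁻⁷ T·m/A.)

For a long straight wire B = μ₀I/(2πd), so I = 2πdB/μ₀.
I = 2π × 0.032 × 2.70×10⁻⁴ / (4π×10⁻⁷) = 43.2 A.

I ≈ 43.2 A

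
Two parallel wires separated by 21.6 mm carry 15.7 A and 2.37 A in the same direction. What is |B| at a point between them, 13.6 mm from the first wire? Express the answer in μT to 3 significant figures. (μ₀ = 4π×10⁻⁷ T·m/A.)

Each long wire gives B = μ₀I/(2πd). Distances are d₁ = 0.0136 m and d₂ = 0.008 m.
B₁ = 2.31×10⁻⁴ T, B₂ = 5.92×10⁻⁵ T.
Between parallel currents the two contributions point in opposite directions, so they subtract. B = |B₁ − B₂| = |2.31×10⁻⁴ − 5.92×10⁻⁵| = 1.72×10⁻⁴ T.

B ≈ 172 μT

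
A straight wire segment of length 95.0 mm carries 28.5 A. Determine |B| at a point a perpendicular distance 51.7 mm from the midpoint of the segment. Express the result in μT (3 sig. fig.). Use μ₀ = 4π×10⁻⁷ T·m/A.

B ≈ 74.6 μT

For a finite straight segment, B = (μ₀I/4πd)(sinθ₁ + sinθ₂), where θ₁, θ₂ are the angles from the perpendicular to each end.
The perpendicular from the point meets the wire at its midpoint, so each end is L/2 = 0.0475 m away along the wire.
sinθ₁ = 0.0475/√(0.0475²+0.0517²) = 0.6766; sinθ₂ = 0.0475/√(0.0475²+0.0517²) = 0.6766.
B = (4π×10⁻⁷ × 28.5) / (4π × 0.0517) × (0.6766 + 0.6766) = 7.46×10⁻⁵ T.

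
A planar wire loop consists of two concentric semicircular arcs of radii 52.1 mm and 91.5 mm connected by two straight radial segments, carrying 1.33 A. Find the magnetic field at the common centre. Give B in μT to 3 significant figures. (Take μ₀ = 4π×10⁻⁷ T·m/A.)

B ≈ 3.45 μT

The radial connectors point toward the centre, so dl × r̂ = 0 and they contribute nothing.
Each semicircle gives μ₀I/(4R): inner arc 8.02×10⁻⁶ T, outer arc 4.57×10⁻⁶ T.
The two arcs carry current in opposite angular senses, so their fields oppose: B = |8.02×10⁻⁶ − 4.57×10⁻⁶| = 3.45×10⁻⁶ T.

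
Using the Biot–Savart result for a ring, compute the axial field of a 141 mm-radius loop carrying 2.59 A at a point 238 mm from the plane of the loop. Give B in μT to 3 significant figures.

B ≈ 1.53 μT

On the axis of a circular loop, B = μ₀IR² / [2(R²+z²)^(3/2)].
R² + z² = (0.141)² + (0.238)² = 0.07653 m², and (R²+z²)^(3/2) = 2.12×10⁻² m³.
B = (4π×10⁻⁷ × 2.59 × 0.01988) / (2 × 2.12×10⁻²) = 1.53×10⁻⁶ T.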